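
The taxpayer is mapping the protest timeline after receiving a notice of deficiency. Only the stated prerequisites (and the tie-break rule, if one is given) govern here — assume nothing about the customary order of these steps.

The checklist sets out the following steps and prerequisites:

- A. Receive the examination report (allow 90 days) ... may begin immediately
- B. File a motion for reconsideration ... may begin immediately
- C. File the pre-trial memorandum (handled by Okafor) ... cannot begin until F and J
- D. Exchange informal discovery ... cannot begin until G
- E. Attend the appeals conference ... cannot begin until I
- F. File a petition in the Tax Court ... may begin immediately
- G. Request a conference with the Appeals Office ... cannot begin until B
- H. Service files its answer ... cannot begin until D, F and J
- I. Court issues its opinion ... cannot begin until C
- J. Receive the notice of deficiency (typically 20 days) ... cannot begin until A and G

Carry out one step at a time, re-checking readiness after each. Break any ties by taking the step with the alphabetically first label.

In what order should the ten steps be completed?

A, B, F, G, D, J, C, H, I, E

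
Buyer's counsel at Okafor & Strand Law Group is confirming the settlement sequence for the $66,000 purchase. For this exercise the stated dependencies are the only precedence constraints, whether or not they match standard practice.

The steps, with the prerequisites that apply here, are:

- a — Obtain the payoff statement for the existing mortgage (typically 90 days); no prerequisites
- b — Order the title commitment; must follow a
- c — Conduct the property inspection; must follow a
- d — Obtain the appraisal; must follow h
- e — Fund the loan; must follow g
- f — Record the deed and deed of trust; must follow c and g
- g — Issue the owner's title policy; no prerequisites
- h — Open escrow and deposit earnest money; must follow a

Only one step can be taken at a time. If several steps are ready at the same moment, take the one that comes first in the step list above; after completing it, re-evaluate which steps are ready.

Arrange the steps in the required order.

a and g have no prerequisites; a is listed earlier, so a is first.
b, c and h now also ready, so the ready set is {b, c, g, h}; b is listed earlier → b.
Now c, g and h have their prerequisites met. c is listed earlier, so c next.
g and h are both available; g is listed earlier → g.
e, f and h are all available; e is listed earlier → e.
Now f and h have their prerequisites met. f is listed earlier, so f next.
h needed a, now all done → h.
That leaves d as the only ready step → d.

a, b, c, g, e, f, h, d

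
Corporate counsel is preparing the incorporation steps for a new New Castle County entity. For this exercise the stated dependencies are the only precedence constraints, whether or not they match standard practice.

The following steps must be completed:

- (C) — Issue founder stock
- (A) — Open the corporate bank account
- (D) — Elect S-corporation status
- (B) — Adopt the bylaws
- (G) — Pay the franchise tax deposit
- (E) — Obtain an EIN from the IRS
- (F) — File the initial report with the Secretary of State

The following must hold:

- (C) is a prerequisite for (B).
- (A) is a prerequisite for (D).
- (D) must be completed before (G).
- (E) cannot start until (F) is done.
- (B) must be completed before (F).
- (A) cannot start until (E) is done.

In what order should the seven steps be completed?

(C) is the only step with nothing outstanding, so it goes first.
(B) needed (C), now all done → (B).
(F) needed (B), now all done → (F).
(E) needed (F), now all done → (E).
That leaves (A) as the only ready step → (A).
(D) needed (A), now all done → (D).
(G) needed (D), now all done → (G).

(C), (B), (F), (E), (A), (D), (G)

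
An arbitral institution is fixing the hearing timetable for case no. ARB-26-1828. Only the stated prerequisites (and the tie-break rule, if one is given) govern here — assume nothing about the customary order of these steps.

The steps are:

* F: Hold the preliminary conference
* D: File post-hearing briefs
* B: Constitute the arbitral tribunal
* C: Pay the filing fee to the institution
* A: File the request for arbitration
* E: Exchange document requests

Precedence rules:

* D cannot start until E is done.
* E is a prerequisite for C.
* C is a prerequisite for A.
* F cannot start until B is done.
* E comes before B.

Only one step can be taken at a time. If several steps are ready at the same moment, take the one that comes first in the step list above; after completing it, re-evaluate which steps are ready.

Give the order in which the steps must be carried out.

E, D, B, F, C, A

E has no prerequisites → E first.
D, B and C are all available; D is listed earlier → D.
B and C are both available; B is listed earlier → B.
F now also ready, so the ready set is {F, C}; F is listed earlier → F.
Next only C has its prerequisites met → C.
A needed C, now all done → A.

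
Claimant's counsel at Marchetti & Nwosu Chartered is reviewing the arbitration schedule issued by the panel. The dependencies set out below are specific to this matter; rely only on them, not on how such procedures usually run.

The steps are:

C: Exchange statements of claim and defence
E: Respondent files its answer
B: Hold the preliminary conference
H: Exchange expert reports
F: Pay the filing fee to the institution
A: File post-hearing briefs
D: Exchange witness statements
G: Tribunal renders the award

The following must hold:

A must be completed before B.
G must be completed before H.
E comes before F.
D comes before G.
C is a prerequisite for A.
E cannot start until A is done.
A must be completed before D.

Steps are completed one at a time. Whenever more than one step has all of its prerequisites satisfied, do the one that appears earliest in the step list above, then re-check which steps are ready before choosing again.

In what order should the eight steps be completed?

C → A → E → B → F → D → G → H

Only C has no prerequisites, so it is first.
A needed C, now all done → A.
Ready: E, B and D. E is listed earlier → E.
F now also ready, so the ready set is {B, F, D}; B is listed earlier → B.
Now F and D have their prerequisites met. F is listed earlier, so F next.
D needed A, now all done → D.
G is the only step now ready → G.
That leaves H as the only ready step → H.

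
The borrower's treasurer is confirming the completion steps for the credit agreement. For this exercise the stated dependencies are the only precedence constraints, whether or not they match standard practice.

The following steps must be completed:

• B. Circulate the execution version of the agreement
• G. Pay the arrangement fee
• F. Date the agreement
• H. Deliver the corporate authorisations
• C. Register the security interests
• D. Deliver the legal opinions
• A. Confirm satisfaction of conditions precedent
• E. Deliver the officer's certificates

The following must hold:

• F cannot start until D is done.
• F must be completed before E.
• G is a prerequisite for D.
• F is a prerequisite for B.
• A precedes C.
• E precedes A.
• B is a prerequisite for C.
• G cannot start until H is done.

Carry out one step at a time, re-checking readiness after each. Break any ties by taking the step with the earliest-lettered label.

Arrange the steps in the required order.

H, G, D, F, B, E, A, C

H has no prerequisites → H first.
G is the only step now ready → G.
D needed G, now all done → D.
F is the only step now ready → F.
Ready: B and E. B has the earlier label → B.
E needed F, now all done → E.
A is the only step now ready → A.
That leaves C as the only ready step → C.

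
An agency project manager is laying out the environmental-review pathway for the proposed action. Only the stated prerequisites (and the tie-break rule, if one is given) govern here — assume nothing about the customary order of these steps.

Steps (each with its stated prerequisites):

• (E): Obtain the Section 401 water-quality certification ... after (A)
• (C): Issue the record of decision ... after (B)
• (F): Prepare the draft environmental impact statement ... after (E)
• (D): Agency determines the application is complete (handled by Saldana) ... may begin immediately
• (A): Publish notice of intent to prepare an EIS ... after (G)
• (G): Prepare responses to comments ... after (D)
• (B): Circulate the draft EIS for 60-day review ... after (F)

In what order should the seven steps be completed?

(D) → (G) → (A) → (E) → (F) → (B) → (C)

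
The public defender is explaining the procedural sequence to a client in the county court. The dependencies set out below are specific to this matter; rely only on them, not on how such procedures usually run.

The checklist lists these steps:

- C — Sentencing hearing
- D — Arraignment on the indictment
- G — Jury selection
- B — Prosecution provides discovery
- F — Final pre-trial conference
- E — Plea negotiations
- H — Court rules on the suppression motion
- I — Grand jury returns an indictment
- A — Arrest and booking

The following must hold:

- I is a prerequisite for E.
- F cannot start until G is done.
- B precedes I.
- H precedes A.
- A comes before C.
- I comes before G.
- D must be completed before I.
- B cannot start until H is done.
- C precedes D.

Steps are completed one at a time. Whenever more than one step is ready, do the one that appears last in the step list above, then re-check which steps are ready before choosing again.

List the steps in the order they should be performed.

H has no prerequisites → H first.
Ready: A and B. A is listed later → A.
B and C are both available; B is listed later → B.
C is the only step now ready → C.
Next only D has its prerequisites met → D.
I needed B and D, now all done → I.
Now E and G have their prerequisites met. E is listed later, so E next.
Next only G has its prerequisites met → G.
Next only F has its prerequisites met → F.

H A B C D I E G F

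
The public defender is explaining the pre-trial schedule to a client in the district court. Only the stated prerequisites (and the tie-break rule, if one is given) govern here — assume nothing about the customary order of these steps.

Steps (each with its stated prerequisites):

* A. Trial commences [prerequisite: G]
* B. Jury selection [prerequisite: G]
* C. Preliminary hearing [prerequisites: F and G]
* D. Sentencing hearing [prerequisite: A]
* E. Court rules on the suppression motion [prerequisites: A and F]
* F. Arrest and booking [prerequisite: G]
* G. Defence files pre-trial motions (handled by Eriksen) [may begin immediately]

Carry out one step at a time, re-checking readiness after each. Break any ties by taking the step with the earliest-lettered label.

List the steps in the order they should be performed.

G, A, B, D, F, C, E

G has no prerequisites → G first.
A, B and F are all available; A has the earlier label → A.
D now also ready, so the ready set is {B, D, F}; B has the earlier label → B.
D and F are both available; D has the earlier label → D.
F needed G, now all done → F.
C and E are both available; C has the earlier label → C.
That leaves E as the only ready step → E.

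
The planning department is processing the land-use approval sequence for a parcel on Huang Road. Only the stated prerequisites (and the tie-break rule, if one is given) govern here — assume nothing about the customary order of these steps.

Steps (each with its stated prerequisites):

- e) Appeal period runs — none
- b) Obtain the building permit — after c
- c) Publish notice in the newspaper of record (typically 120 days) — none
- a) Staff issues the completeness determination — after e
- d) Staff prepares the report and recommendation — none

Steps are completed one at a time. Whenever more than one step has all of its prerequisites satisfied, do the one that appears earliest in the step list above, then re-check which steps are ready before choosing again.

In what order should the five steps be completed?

e, c and d have no prerequisites; e is listed earlier, so e is first.
Ready: c, a and d. c is listed earlier → c.
b now also ready, so the ready set is {b, a, d}; b is listed earlier → b.
Ready: a and d. a is listed earlier → a.
Next only d has its prerequisites met → d.

e → c → b → a → d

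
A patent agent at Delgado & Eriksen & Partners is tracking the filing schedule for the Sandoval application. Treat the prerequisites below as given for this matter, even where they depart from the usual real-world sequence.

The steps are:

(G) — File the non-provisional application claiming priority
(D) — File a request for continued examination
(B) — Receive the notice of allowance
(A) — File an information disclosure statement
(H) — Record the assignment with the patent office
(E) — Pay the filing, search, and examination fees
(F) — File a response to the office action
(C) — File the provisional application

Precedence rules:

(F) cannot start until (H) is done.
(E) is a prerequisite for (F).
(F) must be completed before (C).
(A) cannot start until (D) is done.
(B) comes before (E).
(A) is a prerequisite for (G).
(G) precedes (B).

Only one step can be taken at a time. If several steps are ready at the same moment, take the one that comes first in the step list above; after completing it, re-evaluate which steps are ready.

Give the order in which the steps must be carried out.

(D), (A), (G), (B), (H), (E), (F), (C)

(D) and (H) have no prerequisites; (D) is listed earlier, so (D) is first.
(A) now also ready, so the ready set is {(A), (H)}; (A) is listed earlier → (A).
(G) now also ready, so the ready set is {(G), (H)}; (G) is listed earlier → (G).
(B) and (H) are both available; (B) is listed earlier → (B).
Now (H) and (E) have their prerequisites met. (H) is listed earlier, so (H) next.
(E) needed (B), now all done → (E).
(F) needed (H) and (E), now all done → (F).
That leaves (C) as the only ready step → (C).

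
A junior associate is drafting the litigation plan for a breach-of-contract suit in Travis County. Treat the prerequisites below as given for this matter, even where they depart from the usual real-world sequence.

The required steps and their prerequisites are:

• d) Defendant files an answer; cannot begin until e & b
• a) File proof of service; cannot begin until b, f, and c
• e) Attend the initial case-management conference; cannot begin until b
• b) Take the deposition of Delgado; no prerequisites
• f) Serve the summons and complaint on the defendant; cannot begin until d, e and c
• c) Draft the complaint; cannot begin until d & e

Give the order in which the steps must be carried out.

b → e → d → c → f → a

Only b has no prerequisites, so it is first.
That leaves e as the only ready step → e.
d needed e and b, now all done → d.
That leaves c as the only ready step → c.
f needed d, e and c, now all done → f.
That leaves a as the only ready step → a.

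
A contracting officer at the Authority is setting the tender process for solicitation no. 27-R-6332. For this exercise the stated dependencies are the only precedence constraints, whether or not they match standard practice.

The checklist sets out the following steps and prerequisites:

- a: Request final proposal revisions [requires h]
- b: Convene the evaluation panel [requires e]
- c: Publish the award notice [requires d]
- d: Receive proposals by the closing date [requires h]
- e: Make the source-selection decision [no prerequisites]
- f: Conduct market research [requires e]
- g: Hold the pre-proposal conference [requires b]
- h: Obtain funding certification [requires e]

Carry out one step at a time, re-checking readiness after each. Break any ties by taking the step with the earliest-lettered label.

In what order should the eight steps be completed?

e, b, f, g, h, a, d, c

e is the only step with nothing outstanding, so it goes first.
b, f and h are all available; b has the earlier label → b.
Ready: f, g and h. f has the earlier label → f.
Ready: g and h. g has the earlier label → g.
That leaves h as the only ready step → h.
Now a and d have their prerequisites met. a has the earlier label, so a next.
That leaves d as the only ready step → d.
c needed d, now all done → c.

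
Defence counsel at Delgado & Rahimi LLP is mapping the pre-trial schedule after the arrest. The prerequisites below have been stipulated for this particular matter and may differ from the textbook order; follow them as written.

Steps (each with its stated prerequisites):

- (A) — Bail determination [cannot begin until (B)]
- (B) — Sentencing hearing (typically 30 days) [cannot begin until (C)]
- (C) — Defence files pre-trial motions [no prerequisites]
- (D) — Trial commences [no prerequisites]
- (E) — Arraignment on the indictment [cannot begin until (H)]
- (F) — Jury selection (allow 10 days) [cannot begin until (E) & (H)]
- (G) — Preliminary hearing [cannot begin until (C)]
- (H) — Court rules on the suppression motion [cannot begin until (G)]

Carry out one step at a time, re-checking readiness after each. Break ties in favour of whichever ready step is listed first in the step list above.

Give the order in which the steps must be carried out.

(C) → (B) → (A) → (D) → (G) → (H) → (E) → (F)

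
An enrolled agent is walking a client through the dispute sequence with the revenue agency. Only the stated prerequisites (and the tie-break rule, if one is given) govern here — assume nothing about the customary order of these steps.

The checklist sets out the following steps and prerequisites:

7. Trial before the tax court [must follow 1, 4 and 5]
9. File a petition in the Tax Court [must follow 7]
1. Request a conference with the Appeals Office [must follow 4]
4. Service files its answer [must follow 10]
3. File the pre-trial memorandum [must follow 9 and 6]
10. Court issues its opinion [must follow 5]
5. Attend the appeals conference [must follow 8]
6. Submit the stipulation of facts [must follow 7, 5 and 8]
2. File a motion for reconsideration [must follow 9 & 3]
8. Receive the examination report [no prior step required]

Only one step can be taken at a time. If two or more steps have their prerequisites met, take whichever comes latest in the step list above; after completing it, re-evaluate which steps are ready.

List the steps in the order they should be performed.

8 has no prerequisites → 8 first.
5 needed 8, now all done → 5.
That leaves 10 as the only ready step → 10.
That leaves 4 as the only ready step → 4.
Next only 1 has its prerequisites met → 1.
7 needed 5, 4 and 1, now all done → 7.
Now 6 and 9 have their prerequisites met. 6 is listed later, so 6 next.
9 is the only step now ready → 9.
3 is the only step now ready → 3.
2 needed 3 and 9, now all done → 2.

8 → 5 → 10 → 4 → 1 → 7 → 6 → 9 → 3 → 2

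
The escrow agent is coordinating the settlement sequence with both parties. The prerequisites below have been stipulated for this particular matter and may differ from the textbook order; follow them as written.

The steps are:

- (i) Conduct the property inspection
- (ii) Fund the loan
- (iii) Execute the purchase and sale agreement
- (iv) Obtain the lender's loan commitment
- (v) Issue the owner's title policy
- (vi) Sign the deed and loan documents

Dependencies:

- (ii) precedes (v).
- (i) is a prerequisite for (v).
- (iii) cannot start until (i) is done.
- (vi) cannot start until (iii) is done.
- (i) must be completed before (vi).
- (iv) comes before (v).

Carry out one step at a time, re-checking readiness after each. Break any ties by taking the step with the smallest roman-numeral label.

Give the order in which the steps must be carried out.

(i), (ii), (iii), (iv), (v), (vi)

Nothing is required for (i), (ii) and (iv). (i) has the earlier label → (i) first.
(iii) now also ready, so the ready set is {(ii), (iii), (iv)}; (ii) has the earlier label → (ii).
(iii) and (iv) are both available; (iii) has the earlier label → (iii).
(vi) now also ready, so the ready set is {(iv), (vi)}; (iv) has the earlier label → (iv).
(v) now also ready, so the ready set is {(v), (vi)}; (v) has the earlier label → (v).
(vi) is the only step now ready → (vi).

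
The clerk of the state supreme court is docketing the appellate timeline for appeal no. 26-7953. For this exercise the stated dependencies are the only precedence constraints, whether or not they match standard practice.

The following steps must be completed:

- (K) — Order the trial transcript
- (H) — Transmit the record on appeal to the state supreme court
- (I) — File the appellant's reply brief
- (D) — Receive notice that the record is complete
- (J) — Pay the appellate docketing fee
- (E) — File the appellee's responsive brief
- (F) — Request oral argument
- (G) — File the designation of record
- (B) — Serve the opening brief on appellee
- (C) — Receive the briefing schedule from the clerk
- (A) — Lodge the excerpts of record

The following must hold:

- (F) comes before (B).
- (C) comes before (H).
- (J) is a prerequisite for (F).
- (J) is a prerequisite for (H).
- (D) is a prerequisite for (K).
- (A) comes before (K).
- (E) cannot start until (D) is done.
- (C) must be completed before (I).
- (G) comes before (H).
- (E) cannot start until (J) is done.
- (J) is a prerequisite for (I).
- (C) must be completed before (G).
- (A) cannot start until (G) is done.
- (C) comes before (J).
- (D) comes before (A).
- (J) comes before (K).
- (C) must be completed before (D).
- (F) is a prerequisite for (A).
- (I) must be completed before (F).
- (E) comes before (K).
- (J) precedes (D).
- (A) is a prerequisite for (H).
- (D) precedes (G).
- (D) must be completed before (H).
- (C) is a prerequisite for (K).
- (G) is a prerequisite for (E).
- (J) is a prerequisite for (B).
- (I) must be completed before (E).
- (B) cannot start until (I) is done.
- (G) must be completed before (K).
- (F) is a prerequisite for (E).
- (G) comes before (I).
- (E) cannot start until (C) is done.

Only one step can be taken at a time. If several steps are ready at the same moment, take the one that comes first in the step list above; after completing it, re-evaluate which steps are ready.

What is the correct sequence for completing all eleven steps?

(C) (J) (D) (G) (I) (F) (E) (B) (A) (K) (H)

Only (C) has no prerequisites, so it is first.
(J) needed (C), now all done → (J).
That leaves (D) as the only ready step → (D).
Next only (G) has its prerequisites met → (G).
(I) is the only step now ready → (I).
That leaves (F) as the only ready step → (F).
Ready: (E), (B) and (A). (E) is listed earlier → (E).
Now (B) and (A) have their prerequisites met. (B) is listed earlier, so (B) next.
(A) needed (D), (F) and (G), now all done → (A).
(K) and (H) are both available; (K) is listed earlier → (K).
That leaves (H) as the only ready step → (H).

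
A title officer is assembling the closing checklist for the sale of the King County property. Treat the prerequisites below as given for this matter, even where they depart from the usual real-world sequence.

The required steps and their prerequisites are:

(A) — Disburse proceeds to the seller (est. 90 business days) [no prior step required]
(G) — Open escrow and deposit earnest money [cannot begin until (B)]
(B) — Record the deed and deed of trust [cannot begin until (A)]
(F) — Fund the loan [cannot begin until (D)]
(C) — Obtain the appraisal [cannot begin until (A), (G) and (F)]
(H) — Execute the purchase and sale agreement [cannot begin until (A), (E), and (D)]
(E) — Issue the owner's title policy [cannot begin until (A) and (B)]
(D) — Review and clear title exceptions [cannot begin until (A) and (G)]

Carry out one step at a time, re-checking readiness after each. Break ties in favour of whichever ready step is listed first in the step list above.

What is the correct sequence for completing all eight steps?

(A) → (B) → (G) → (E) → (D) → (F) → (C) → (H)

(A) has no prerequisites → (A) first.
Next only (B) has its prerequisites met → (B).
Now (G) and (E) have their prerequisites met. (G) is listed earlier, so (G) next.
Now (E) and (D) have their prerequisites met. (E) is listed earlier, so (E) next.
Next only (D) has its prerequisites met → (D).
Ready: (F) and (H). (F) is listed earlier → (F).
(C) and (H) are both available; (C) is listed earlier → (C).
(H) needed (A), (E) and (D), now all done → (H).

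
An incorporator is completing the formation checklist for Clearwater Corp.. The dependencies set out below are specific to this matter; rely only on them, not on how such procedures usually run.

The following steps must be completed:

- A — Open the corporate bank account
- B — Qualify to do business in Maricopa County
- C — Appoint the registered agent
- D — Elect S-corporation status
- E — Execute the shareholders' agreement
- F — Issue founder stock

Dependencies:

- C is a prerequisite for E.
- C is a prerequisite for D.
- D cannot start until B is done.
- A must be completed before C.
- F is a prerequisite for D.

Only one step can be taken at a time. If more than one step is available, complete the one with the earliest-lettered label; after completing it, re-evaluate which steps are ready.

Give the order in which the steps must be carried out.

Nothing is required for A, B and F. A has the earlier label → A first.
Now B, C and F have their prerequisites met. B has the earlier label, so B next.
Now C and F have their prerequisites met. C has the earlier label, so C next.
E now also ready, so the ready set is {E, F}; E has the earlier label → E.
That leaves F as the only ready step → F.
Next only D has its prerequisites met → D.

A, B, C, E, F, D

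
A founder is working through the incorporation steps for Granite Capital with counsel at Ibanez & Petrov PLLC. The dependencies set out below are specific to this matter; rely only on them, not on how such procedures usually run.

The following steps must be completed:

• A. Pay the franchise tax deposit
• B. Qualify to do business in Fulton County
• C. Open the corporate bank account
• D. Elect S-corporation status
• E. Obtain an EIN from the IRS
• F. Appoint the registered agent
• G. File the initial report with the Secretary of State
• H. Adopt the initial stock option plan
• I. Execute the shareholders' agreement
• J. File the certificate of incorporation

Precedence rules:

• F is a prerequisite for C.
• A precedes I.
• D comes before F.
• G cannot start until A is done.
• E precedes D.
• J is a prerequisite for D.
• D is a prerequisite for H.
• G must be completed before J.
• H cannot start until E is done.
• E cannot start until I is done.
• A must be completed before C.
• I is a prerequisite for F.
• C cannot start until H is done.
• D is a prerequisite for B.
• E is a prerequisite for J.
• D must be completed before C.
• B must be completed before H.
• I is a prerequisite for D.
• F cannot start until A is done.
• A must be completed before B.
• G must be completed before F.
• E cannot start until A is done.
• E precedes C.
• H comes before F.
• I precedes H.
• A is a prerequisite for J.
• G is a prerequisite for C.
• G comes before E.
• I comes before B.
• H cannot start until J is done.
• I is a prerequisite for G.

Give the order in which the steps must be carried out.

A, I, G, E, J, D, B, H, F, C

Only A has no prerequisites, so it is first.
Next only I has its prerequisites met → I.
Next only G has its prerequisites met → G.
E needed A, G and I, now all done → E.
J is the only step now ready → J.
That leaves D as the only ready step → D.
Next only B has its prerequisites met → B.
H needed B, D, E, I and J, now all done → H.
F needed A, D, G, H and I, now all done → F.
C is the only step now ready → C.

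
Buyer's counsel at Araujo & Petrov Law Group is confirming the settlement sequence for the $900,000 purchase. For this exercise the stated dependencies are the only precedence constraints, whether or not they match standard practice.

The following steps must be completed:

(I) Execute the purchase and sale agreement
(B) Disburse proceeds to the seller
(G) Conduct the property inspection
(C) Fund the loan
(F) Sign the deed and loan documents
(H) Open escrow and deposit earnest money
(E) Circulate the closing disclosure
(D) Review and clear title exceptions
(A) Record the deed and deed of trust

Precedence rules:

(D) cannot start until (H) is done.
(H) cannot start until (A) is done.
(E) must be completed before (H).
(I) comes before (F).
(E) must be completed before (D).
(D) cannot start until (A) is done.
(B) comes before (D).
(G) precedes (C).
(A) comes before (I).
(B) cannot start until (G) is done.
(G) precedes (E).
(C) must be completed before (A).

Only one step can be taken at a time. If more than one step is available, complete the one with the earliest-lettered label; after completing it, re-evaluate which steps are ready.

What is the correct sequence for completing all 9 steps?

(G) → (B) → (C) → (A) → (E) → (H) → (D) → (I) → (F)

(G) is the only step with nothing outstanding, so it goes first.
Ready: (B), (C) and (E). (B) has the earlier label → (B).
Now (C) and (E) have their prerequisites met. (C) has the earlier label, so (C) next.
Now (A) and (E) have their prerequisites met. (A) has the earlier label, so (A) next.
(I) now also ready, so the ready set is {(E), (I)}; (E) has the earlier label → (E).
(H) now also ready, so the ready set is {(H), (I)}; (H) has the earlier label → (H).
(D) now also ready, so the ready set is {(D), (I)}; (D) has the earlier label → (D).
That leaves (I) as the only ready step → (I).
(F) is the only step now ready → (F).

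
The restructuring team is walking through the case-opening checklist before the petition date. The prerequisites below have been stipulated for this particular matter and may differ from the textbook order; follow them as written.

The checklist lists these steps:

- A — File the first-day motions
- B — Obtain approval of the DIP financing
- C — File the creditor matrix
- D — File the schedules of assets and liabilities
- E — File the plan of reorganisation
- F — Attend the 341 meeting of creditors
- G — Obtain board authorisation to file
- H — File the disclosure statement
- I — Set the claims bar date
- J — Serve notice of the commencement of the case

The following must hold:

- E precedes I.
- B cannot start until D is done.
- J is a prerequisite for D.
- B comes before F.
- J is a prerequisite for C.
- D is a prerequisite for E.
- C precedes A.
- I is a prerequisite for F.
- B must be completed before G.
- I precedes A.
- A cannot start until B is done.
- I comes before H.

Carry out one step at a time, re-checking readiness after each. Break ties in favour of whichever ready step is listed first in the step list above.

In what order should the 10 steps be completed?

J is the only step with nothing outstanding, so it goes first.
Ready: C and D. C is listed earlier → C.
Next only D has its prerequisites met → D.
Now B and E have their prerequisites met. B is listed earlier, so B next.
G now also ready, so the ready set is {E, G}; E is listed earlier → E.
Now G and I have their prerequisites met. G is listed earlier, so G next.
That leaves I as the only ready step → I.
Now A, F and H have their prerequisites met. A is listed earlier, so A next.
Ready: F and H. F is listed earlier → F.
H needed I, now all done → H.

J C D B E G I A F H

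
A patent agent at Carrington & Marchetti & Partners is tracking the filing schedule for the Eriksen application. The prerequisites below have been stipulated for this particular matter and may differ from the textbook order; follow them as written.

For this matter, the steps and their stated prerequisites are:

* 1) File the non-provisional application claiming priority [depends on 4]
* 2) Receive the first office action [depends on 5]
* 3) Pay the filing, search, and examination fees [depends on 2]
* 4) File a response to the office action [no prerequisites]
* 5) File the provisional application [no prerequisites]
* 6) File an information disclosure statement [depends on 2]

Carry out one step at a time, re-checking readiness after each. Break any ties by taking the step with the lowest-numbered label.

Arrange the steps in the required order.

Nothing is required for 4 and 5. 4 has the earlier label → 4 first.
1 now also ready, so the ready set is {1, 5}; 1 has the earlier label → 1.
5 is the only step now ready → 5.
2 needed 5, now all done → 2.
Now 3 and 6 have their prerequisites met. 3 has the earlier label, so 3 next.
6 needed 2, now all done → 6.

4 → 1 → 5 → 2 → 3 → 6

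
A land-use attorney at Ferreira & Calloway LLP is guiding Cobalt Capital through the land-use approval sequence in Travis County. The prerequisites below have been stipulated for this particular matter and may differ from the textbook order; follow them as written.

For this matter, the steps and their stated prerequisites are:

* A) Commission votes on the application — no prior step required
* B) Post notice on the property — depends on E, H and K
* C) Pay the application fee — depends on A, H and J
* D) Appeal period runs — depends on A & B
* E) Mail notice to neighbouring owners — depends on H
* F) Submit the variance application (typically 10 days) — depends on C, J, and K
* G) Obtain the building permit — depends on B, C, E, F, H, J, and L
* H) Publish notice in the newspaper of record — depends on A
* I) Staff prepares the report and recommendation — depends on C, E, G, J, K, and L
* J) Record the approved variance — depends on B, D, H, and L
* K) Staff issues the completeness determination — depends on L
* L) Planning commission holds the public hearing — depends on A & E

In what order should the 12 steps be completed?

A has no prerequisites → A first.
H needed A, now all done → H.
E is the only step now ready → E.
That leaves L as the only ready step → L.
K is the only step now ready → K.
B is the only step now ready → B.
D is the only step now ready → D.
J is the only step now ready → J.
C needed A, H and J, now all done → C.
That leaves F as the only ready step → F.
G needed B, C, E, F, H, J and L, now all done → G.
Next only I has its prerequisites met → I.

A, H, E, L, K, B, D, J, C, F, G, I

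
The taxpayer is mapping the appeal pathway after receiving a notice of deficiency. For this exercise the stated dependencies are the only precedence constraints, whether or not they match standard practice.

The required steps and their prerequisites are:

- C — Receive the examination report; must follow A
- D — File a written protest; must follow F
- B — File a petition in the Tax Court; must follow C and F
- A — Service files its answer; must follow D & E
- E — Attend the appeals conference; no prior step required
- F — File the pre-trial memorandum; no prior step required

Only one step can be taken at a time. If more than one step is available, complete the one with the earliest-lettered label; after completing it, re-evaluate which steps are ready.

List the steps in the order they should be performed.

E F D A C B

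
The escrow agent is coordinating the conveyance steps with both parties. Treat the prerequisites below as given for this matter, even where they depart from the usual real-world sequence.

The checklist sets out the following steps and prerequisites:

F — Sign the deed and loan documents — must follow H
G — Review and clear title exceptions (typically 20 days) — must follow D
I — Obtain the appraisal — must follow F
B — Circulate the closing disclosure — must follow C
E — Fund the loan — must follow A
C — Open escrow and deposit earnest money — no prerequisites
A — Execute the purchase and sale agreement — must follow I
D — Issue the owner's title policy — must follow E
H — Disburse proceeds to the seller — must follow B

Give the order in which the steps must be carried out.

C, B, H, F, I, A, E, D, G

C has no prerequisites → C first.
B needed C, now all done → B.
H needed B, now all done → H.
F is the only step now ready → F.
I needed F, now all done → I.
A is the only step now ready → A.
E needed A, now all done → E.
That leaves D as the only ready step → D.
Next only G has its prerequisites met → G.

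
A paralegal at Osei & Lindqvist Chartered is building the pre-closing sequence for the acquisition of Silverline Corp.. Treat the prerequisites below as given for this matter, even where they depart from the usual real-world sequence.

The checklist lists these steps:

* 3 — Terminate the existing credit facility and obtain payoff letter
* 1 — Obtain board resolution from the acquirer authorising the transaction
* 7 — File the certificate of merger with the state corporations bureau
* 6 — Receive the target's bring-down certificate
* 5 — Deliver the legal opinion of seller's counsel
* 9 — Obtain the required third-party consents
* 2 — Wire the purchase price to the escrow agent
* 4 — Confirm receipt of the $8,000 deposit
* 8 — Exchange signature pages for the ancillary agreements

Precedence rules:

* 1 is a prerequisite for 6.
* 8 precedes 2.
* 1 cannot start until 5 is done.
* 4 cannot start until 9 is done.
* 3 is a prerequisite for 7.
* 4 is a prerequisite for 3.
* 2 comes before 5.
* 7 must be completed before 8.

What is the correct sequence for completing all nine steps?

9 4 3 7 8 2 5 1 6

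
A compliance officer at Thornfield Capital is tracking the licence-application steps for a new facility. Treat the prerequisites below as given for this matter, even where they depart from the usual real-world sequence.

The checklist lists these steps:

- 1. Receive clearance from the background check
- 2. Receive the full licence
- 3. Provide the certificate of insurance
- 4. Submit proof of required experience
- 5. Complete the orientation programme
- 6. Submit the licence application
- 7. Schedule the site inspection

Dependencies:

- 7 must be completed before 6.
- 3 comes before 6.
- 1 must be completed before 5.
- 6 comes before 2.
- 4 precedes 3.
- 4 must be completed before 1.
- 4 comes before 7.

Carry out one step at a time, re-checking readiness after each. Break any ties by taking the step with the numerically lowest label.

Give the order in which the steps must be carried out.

4 → 1 → 3 → 5 → 7 → 6 → 2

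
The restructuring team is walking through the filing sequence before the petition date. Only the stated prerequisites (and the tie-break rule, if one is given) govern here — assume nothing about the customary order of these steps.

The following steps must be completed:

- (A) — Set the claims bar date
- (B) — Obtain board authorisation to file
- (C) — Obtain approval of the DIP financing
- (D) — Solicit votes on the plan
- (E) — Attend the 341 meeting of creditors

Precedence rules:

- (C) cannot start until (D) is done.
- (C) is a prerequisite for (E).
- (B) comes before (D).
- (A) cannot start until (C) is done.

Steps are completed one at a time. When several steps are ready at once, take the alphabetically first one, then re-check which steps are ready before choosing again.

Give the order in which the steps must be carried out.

(B) has no prerequisites → (B) first.
(D) is the only step now ready → (D).
Next only (C) has its prerequisites met → (C).
(A) and (E) are both available; (A) has the earlier label → (A).
Next only (E) has its prerequisites met → (E).

(B) (D) (C) (A) (E)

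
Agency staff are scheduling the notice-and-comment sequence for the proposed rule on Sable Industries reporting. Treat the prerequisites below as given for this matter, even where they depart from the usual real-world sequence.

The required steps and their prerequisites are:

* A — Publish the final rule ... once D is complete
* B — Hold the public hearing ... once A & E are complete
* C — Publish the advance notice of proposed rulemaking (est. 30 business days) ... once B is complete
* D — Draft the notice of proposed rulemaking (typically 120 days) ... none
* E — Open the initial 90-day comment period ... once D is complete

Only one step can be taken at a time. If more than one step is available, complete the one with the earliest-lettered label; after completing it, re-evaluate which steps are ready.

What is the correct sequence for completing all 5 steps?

D is the only step with nothing outstanding, so it goes first.
Ready: A and E. A has the earlier label → A.
Next only E has its prerequisites met → E.
Next only B has its prerequisites met → B.
C is the only step now ready → C.

D → A → E → B → C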